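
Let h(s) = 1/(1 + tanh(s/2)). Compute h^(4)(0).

Substitute the inner expansion into the outer series and collect powers.
From the series, [s^4] h = 1/48; multiply by 4! = 24 to get 1/2.

1/2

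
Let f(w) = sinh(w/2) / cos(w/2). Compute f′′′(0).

Write the quotient as an unknown series and match coefficients against numerator = denominator · series.
The coefficient of w^3 in the expansion is 1/12, so f′′′(0) = 3! * (1/12) = 1/2.

1/2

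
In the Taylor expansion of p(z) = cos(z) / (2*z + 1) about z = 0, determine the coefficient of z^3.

-7

Use 1/(1 - r) = Σ r^k on the denominator, then take the Cauchy product.
[z^0] = 1;  [z^1] = -2;  [z^2] = 7/2;  [z^3] = -7.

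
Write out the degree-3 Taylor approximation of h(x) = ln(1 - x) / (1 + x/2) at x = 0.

Take the Cauchy product of the two expansions.

-x^3/3 - x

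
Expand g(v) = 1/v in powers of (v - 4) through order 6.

Apply the Taylor formula c_k = f^(k)(a)/k!.
g(4) = 1/4
g′(4) = -1/16
g′′(4) = 1/32
g′′′(4) = -3/128
g^(4)(4) = 3/128
g^(5)(4) = -15/512
g^(6)(4) = 45/1024
Then c_k = g^(k)(4)/k! gives each Taylor coefficient.

(v - 4)^6/16384 - (v - 4)^5/4096 + (v - 4)^4/1024 - (v - 4)^3/256 + (v - 4)^2/64 - (v - 4)/16 + 1/4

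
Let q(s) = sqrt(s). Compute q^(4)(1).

The coefficient of (s - 1)^4 in the expansion is -5/128, so q^(4)(1) = 4! * (-5/128) = -15/16.

-15/16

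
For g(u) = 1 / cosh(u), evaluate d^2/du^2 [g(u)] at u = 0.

Divide the numerator series by the denominator series (power-series long division).
The coefficient of u^2 in the expansion is -1/2, so g′′(0) = 2! * (-1/2) = -1.

-1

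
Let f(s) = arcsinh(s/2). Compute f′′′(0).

-1/8

The coefficient of s^3 in the expansion is -1/48, so f′′′(0) = 3! * (-1/48) = -1/8.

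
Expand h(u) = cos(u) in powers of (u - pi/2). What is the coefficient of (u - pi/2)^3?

h(pi/2) = 0
h′(pi/2) = -1
h′′(pi/2) = 0
h′′′(pi/2) = 1

1/6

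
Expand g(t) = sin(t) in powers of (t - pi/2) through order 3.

1 - (t - pi/2)^2/2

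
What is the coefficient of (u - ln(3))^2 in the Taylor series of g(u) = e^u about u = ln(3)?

Apply the Taylor formula c_k = f^(k)(a)/k!.
g(ln(3)) = 3
g′(ln(3)) = 3
g′′(ln(3)) = 3
So c_2 = g′′(ln(3))/2! = 3/2.

3/2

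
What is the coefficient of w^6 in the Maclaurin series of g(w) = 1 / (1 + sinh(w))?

Write 1/(1+u) = 1 - u + u^2 - u^3 + ... and substitute the series for u.
[w^0] = 1;  [w^1] = -1;  [w^2] = 1;  [w^3] = -7/6;  [w^4] = 4/3;  [w^5] = -181/120;  [w^6] = 77/45.

77/45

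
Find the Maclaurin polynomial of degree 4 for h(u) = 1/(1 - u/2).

u^4/16 + u^3/8 + u^2/4 + u/2 + 1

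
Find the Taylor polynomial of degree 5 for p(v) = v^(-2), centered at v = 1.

-6*(v - 1)^5 + 5*(v - 1)^4 - 4*(v - 1)^3 + 3*(v - 1)^2 - 2*(v - 1) + 1

Apply the Taylor formula c_k = f^(k)(a)/k!.
p(1) = 1
p′(1) = -2
p′′(1) = 6
p′′′(1) = -24
p^(4)(1) = 120
p^(5)(1) = -720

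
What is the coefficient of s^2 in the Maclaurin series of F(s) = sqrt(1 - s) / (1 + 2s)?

39/8

Multiply the two series term by term and collect like powers.
F(0) = 1
F′(0) = -5/2
F′′(0) = 39/4
So c_2 = F′′(0)/2! = 39/8.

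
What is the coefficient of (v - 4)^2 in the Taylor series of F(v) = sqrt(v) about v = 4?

-1/64

Compute the successive derivatives at the expansion point and divide by k!.
So c_2 = F′′(4)/2! = -1/64.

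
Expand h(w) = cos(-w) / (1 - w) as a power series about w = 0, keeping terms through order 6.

Expand 1/(denominator) as a geometric series and multiply by the numerator's series.
h(0) = 1
h′(0) = 1
h′′(0) = 1
h′′′(0) = 3
h^(4)(0) = 13
h^(5)(0) = 65
h^(6)(0) = 389
Then c_k = h^(k)(0)/k! gives each Taylor coefficient.

389*w^6/720 + 13*w^5/24 + 13*w^4/24 + w^3/2 + w^2/2 + w + 1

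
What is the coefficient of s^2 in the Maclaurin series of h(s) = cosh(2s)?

h(0) = 1
h′(0) = 0
h′′(0) = 4

2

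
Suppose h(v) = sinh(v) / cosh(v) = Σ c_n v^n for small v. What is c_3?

-1/3

Divide the numerator series by the denominator series (power-series long division).
h(0) = 0
h′(0) = 1
h′′(0) = 0
h′′′(0) = -2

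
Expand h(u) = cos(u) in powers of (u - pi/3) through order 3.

sqrt(3)*(u - pi/3)^3/12 - (u - pi/3)^2/4 - sqrt(3)*(u - pi/3)/2 + 1/2

[(u - pi/3)^0] = 1/2;  [(u - pi/3)^1] = -sqrt(3)/2;  [(u - pi/3)^2] = -1/4;  [(u - pi/3)^3] = sqrt(3)/12.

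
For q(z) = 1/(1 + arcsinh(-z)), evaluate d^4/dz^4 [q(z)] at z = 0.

16

Compose series: expand the inner function first, then feed it into the outer expansion.
The coefficient of z^4 in the expansion is 2/3, so q^(4)(0) = 4! * (2/3) = 16.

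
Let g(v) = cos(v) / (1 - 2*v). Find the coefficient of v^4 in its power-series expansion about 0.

337/24

Use 1/(1 - r) = Σ r^k on the denominator, then take the Cauchy product.
g(0) = 1
g′(0) = 2
g′′(0) = 7
g′′′(0) = 42
g^(4)(0) = 337
So c_4 = g^(4)(0)/4! = 337/24.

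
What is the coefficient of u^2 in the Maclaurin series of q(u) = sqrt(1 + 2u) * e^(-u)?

-1

Multiply the two series term by term and collect like powers.
q(0) = 1
q′(0) = 0
q′′(0) = -2
Then c_k = q^(k)(0)/k! gives each Taylor coefficient.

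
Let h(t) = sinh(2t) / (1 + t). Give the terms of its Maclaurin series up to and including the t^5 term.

18*t^5/5 - 10*t^4/3 + 10*t^3/3 - 2*t^2 + 2*t

Write out both Maclaurin series and multiply, keeping only the needed powers.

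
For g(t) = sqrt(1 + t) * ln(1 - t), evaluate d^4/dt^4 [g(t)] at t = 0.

Take the Cauchy product of the two expansions.
From the series, [t^4] g = -5/12; multiply by 4! = 24 to get -10.

-10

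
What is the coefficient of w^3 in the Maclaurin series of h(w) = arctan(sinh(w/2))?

-1/48

Plug the Maclaurin series of the inner function into that of the outer and collect terms.
[w^0] = 0;  [w^1] = 1/2;  [w^2] = 0;  [w^3] = -1/48.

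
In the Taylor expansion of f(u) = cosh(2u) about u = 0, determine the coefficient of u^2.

2

Differentiate repeatedly and evaluate at the center.
f(0) = 1
f′(0) = 0
f′′(0) = 4
The Taylor polynomial is Σ f^(k)(0)/k! · u^k.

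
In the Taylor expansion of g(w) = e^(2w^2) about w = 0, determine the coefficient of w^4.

g(0) = 1
g′(0) = 0
g′′(0) = 4
g′′′(0) = 0
g^(4)(0) = 48

2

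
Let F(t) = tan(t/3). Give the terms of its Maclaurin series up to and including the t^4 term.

[t^0] = 0;  [t^1] = 1/3;  [t^2] = 0;  [t^3] = 1/81;  [t^4] = 0.

t^3/81 + t/3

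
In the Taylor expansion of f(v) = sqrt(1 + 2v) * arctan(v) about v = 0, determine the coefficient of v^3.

Expand each factor separately, then convolve coefficients.
f(0) = 0
f′(0) = 1
f′′(0) = 2
f′′′(0) = -5
So c_3 = f′′′(0)/3! = -5/6.

-5/6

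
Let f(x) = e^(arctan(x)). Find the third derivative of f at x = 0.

-1

Substitute the inner expansion into the outer series and collect powers.
The coefficient of x^3 in the expansion is -1/6, so f′′′(0) = 3! * (-1/6) = -1.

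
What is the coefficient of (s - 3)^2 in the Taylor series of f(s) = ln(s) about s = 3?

f(3) = ln(3)
f′(3) = 1/3
f′′(3) = -1/9
Dividing each by k! gives the coefficients c_0, ..., c_2.

-1/18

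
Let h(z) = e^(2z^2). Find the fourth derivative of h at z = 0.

The coefficient of z^4 in the expansion is 2, so h^(4)(0) = 4! * (2) = 48.

48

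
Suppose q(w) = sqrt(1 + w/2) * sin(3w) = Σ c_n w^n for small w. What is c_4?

-141/128

Expand each factor separately, then convolve coefficients.
q(0) = 0
q′(0) = 3
q′′(0) = 3/2
q′′′(0) = -441/16
q^(4)(0) = -423/16
So c_4 = q^(4)(0)/4! = -141/128.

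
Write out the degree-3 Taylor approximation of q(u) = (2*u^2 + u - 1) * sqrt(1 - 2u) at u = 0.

-2*u^3 + 3*u^2/2 + 2*u - 1

Multiply each power in the prefactor through the base expansion.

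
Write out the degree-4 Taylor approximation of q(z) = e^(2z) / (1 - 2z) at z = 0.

Multiply the two series term by term and collect like powers.

130*z^4/3 + 64*z^3/3 + 10*z^2 + 4*z + 1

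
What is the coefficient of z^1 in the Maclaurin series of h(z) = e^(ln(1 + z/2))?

1/2

Substitute the inner expansion into the outer series and collect powers.
h(0) = 1
h′(0) = 1/2
So c_1 = h′(0)/1! = 1/2.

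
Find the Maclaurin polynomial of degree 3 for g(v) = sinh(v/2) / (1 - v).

25*v^3/48 + v^2/2 + v/2

Multiply the two series term by term and collect like powers.
g(0) = 0
g′(0) = 1/2
g′′(0) = 1
g′′′(0) = 25/8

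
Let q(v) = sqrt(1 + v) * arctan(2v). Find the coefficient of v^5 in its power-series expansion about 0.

Take the Cauchy product of the two expansions.
[v^0] = 0;  [v^1] = 2;  [v^2] = 1;  [v^3] = -35/12;  [v^4] = -29/24;  [v^5] = 6389/960.

6389/960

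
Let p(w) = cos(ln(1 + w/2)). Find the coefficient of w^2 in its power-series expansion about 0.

Compose series: expand the inner function first, then feed it into the outer expansion.
p(0) = 1
p′(0) = 0
p′′(0) = -1/4
Then c_k = p^(k)(0)/k! gives each Taylor coefficient.

-1/8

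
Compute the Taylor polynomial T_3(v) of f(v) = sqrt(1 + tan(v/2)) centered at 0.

11*v^3/384 - v^2/32 + v/4 + 1

Plug the Maclaurin series of the inner function into that of the outer and collect terms.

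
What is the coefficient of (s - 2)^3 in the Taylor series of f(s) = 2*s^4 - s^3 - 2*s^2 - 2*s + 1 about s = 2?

15

Use the known series and substitute for the argument.
So c_3 = f′′′(2)/3! = 15.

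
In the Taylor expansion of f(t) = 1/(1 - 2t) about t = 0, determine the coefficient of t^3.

8

Apply the Taylor formula c_k = f^(k)(a)/k!.
[t^0] = 1;  [t^1] = 2;  [t^2] = 4;  [t^3] = 8.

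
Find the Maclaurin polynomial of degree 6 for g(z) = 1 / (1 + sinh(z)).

Expand as Σ (-1)^k u^k with u equal to the inner function's series.
g(0) = 1
g′(0) = -1
g′′(0) = 2
g′′′(0) = -7
g^(4)(0) = 32
g^(5)(0) = -181
g^(6)(0) = 1232

77*z^6/45 - 181*z^5/120 + 4*z^4/3 - 7*z^3/6 + z^2 - z + 1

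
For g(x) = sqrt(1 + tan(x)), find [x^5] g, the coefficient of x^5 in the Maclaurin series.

601/3840

Compose series: expand the inner function first, then feed it into the outer expansion.
g(0) = 1
g′(0) = 1/2
g′′(0) = -1/4
g′′′(0) = 11/8
g^(4)(0) = -47/16
g^(5)(0) = 601/32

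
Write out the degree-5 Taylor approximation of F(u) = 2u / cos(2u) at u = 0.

20*u^5/3 + 4*u^3 + 2*u

Divide the numerator series by the denominator series (power-series long division).
F(0) = 0
F′(0) = 2
F′′(0) = 0
F′′′(0) = 24
F^(4)(0) = 0
F^(5)(0) = 800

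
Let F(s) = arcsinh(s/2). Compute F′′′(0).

The coefficient of s^3 in the expansion is -1/48, so F′′′(0) = 3! * (-1/48) = -1/8.

-1/8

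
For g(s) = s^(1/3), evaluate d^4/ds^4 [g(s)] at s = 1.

From the series, [(s - 1)^4] g = -10/243; multiply by 4! = 24 to get -80/81.

-80/81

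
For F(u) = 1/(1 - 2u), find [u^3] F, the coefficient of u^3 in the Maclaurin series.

F(0) = 1
F′(0) = 2
F′′(0) = 8
F′′′(0) = 48

8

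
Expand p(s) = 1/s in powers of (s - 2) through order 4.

p(2) = 1/2
p′(2) = -1/4
p′′(2) = 1/4
p′′′(2) = -3/8
p^(4)(2) = 3/4

(s - 2)^4/32 - (s - 2)^3/16 + (s - 2)^2/8 - (s - 2)/4 + 1/2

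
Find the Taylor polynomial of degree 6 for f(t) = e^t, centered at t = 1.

e*(t - 1)^6/720 + e*(t - 1)^5/120 + e*(t - 1)^4/24 + e*(t - 1)^3/6 + e*(t - 1)^2/2 + e*(t - 1) + e

f(1) = e
f′(1) = e
f′′(1) = e
f′′′(1) = e
f^(4)(1) = e
f^(5)(1) = e
f^(6)(1) = e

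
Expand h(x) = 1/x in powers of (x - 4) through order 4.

(x - 4)^4/1024 - (x - 4)^3/256 + (x - 4)^2/64 - (x - 4)/16 + 1/4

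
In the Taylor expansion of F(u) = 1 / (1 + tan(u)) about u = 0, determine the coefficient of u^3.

-4/3

Use the geometric series for the reciprocal, then substitute.
So c_3 = F′′′(0)/3! = -4/3.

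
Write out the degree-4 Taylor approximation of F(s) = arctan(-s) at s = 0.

[s^0] = 0;  [s^1] = -1;  [s^2] = 0;  [s^3] = 1/3;  [s^4] = 0.

s^3/3 - s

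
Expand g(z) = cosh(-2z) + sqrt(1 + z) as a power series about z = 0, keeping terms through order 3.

z^3/16 + 15*z^2/8 + z/2 + 2

Combine the two series term by term.
[z^0] = 2;  [z^1] = 1/2;  [z^2] = 15/8;  [z^3] = 1/16.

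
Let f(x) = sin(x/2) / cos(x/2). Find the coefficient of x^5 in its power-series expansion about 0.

Write the quotient as an unknown series and match coefficients against numerator = denominator · series.
f(0) = 0
f′(0) = 1/2
f′′(0) = 0
f′′′(0) = 1/4
f^(4)(0) = 0
f^(5)(0) = 1/2

1/240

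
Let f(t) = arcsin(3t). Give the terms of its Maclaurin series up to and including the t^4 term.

9*t^3/2 + 3*t

Compute the successive derivatives at the expansion point and divide by k!.
f(0) = 0
f′(0) = 3
f′′(0) = 0
f′′′(0) = 27
f^(4)(0) = 0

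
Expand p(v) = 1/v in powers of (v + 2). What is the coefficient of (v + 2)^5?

Differentiate repeatedly and evaluate at the center.
p(-2) = -1/2
p′(-2) = -1/4
p′′(-2) = -1/4
p′′′(-2) = -3/8
p^(4)(-2) = -3/4
p^(5)(-2) = -15/8

-1/64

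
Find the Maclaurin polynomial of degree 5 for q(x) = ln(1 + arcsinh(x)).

13*x^5/120 - x^4/12 + x^3/6 - x^2/2 + x

Substitute the inner expansion into the outer series and collect powers.
q(0) = 0
q′(0) = 1
q′′(0) = -1
q′′′(0) = 1
q^(4)(0) = -2
q^(5)(0) = 13
Then c_k = q^(k)(0)/k! gives each Taylor coefficient.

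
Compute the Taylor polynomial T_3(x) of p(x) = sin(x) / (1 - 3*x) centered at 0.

Multiply the numerator's expansion by the denominator's geometric series.

53*x^3/6 + 3*x^2 + x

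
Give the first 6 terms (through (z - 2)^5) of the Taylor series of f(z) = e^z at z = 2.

Compute the successive derivatives at the expansion point and divide by k!.

(z - 2)^5*e^(2)/120 + (z - 2)^4*e^(2)/24 + (z - 2)^3*e^(2)/6 + (z - 2)^2*e^(2)/2 + (z - 2)*e^(2) + e^(2)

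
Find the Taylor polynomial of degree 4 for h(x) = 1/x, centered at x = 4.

(x - 4)^4/1024 - (x - 4)^3/256 + (x - 4)^2/64 - (x - 4)/16 + 1/4

h(4) = 1/4
h′(4) = -1/16
h′′(4) = 1/32
h′′′(4) = -3/128
h^(4)(4) = 3/128
Then c_k = h^(k)(4)/k! gives each Taylor coefficient.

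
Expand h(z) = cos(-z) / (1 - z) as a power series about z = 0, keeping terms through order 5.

Expand 1/(denominator) as a geometric series and multiply by the numerator's series.
[z^0] = 1;  [z^1] = 1;  [z^2] = 1/2;  [z^3] = 1/2;  [z^4] = 13/24;  [z^5] = 13/24.

13*z^5/24 + 13*z^4/24 + z^3/2 + z^2/2 + z + 1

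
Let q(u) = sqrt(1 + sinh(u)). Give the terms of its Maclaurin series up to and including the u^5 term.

241*u^5/3840 - 31*u^4/384 + 7*u^3/48 - u^2/8 + u/2 + 1

Compose series: expand the inner function first, then feed it into the outer expansion.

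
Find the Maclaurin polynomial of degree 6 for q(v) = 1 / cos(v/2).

Divide the numerator series by the denominator series (power-series long division).

61*v^6/46080 + 5*v^4/384 + v^2/8 + 1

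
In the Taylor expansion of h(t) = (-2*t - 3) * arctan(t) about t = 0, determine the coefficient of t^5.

-3/5

Multiply each power in the prefactor through the base expansion.
h(0) = 0
h′(0) = -3
h′′(0) = -4
h′′′(0) = 6
h^(4)(0) = 16
h^(5)(0) = -72
So c_5 = h^(5)(0)/5! = -3/5.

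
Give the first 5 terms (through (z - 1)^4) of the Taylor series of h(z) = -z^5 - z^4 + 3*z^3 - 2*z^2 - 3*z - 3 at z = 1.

-6*(z - 1)^4 - 11*(z - 1)^3 - 9*(z - 1)^2 - 7*(z - 1) - 7

Compute the successive derivatives at the expansion point and divide by k!.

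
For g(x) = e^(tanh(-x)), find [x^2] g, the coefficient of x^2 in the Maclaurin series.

1/2

Let u equal the inner series; expand the outer function in u and truncate.
g(0) = 1
g′(0) = -1
g′′(0) = 1
So c_2 = g′′(0)/2! = 1/2.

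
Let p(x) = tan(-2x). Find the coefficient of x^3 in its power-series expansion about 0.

Compute the successive derivatives at the expansion point and divide by k!.
p(0) = 0
p′(0) = -2
p′′(0) = 0
p′′′(0) = -16

-8/3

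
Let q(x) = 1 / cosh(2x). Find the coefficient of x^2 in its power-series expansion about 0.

-2

Divide the numerator series by the denominator series (power-series long division).
[x^0] = 1;  [x^1] = 0;  [x^2] = -2.
So c_2 = q′′(0)/2! = -2.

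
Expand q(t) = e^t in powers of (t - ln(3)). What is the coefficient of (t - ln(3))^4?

1/8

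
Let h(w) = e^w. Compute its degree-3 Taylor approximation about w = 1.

e*(w - 1)^3/6 + e*(w - 1)^2/2 + e*(w - 1) + e

Differentiate repeatedly and evaluate at the center.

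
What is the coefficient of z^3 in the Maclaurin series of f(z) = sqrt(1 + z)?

Differentiate repeatedly and evaluate at the center.
f(0) = 1
f′(0) = 1/2
f′′(0) = -1/4
f′′′(0) = 3/8

1/16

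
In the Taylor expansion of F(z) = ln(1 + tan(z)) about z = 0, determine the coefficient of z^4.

-7/12

Plug the Maclaurin series of the inner function into that of the outer and collect terms.
F(0) = 0
F′(0) = 1
F′′(0) = -1
F′′′(0) = 4
F^(4)(0) = -14
Dividing each by k! gives the coefficients c_0, ..., c_4.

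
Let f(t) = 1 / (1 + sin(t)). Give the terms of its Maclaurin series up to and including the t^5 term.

-61*t^5/120 + 2*t^4/3 - 5*t^3/6 + t^2 - t + 1

Expand as Σ (-1)^k u^k with u equal to the inner function's series.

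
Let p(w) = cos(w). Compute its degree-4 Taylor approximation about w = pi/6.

sqrt(3)*(w - pi/6)^4/48 + (w - pi/6)^3/12 - sqrt(3)*(w - pi/6)^2/4 - (w - pi/6)/2 + sqrt(3)/2

[(w - pi/6)^0] = sqrt(3)/2;  [(w - pi/6)^1] = -1/2;  [(w - pi/6)^2] = -sqrt(3)/4;  [(w - pi/6)^3] = 1/12;  [(w - pi/6)^4] = sqrt(3)/48.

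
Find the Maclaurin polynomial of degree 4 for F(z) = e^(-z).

z^4/24 - z^3/6 + z^2/2 - z + 1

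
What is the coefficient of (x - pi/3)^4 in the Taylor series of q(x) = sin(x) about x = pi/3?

sqrt(3)/48

q(pi/3) = sqrt(3)/2
q′(pi/3) = 1/2
q′′(pi/3) = -sqrt(3)/2
q′′′(pi/3) = -1/2
q^(4)(pi/3) = sqrt(3)/2
So c_4 = q^(4)(pi/3)/4! = sqrt(3)/48.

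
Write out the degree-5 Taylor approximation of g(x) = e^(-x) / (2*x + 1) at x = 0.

-6331*x^5/120 + 211*x^4/8 - 79*x^3/6 + 13*x^2/2 - 3*x + 1

Use 1/(1 - r) = Σ r^k on the denominator, then take the Cauchy product.
g(0) = 1
g′(0) = -3
g′′(0) = 13
g′′′(0) = -79
g^(4)(0) = 633
g^(5)(0) = -6331
The Taylor polynomial is Σ g^(k)(0)/k! · x^k.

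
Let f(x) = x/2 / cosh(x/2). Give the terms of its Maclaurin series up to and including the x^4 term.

-x^3/16 + x/2

Divide the numerator series by the denominator series (power-series long division).
f(0) = 0
f′(0) = 1/2
f′′(0) = 0
f′′′(0) = -3/8
f^(4)(0) = 0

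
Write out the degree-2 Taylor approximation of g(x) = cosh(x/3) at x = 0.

g(0) = 1
g′(0) = 0
g′′(0) = 1/9

x^2/18 + 1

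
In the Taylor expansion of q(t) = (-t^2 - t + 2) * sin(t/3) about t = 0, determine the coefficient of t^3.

Distribute the polynomial across the series and collect like powers.
q(0) = 0
q′(0) = 2/3
q′′(0) = -2/3
q′′′(0) = -56/27
Dividing each by k! gives the coefficients c_0, ..., c_3.

-28/81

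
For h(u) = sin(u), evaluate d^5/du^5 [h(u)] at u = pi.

Differentiate repeatedly and evaluate at the center.
The coefficient of (u - pi)^5 in the expansion is -1/120, so h^(5)(pi) = 5! * (-1/120) = -1.

-1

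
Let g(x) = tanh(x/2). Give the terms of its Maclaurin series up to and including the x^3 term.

-x^3/24 + x/2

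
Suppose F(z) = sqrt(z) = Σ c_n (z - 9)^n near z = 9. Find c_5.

Differentiate repeatedly and evaluate at the center.
[(z - 9)^0] = 3;  [(z - 9)^1] = 1/6;  [(z - 9)^2] = -1/216;  [(z - 9)^3] = 1/3888;  [(z - 9)^4] = -5/279936;  [(z - 9)^5] = 7/5038848.
So c_5 = F^(5)(9)/5! = 7/5038848.

7/5038848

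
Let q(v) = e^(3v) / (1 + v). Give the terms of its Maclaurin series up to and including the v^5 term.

Expand each factor separately, then convolve coefficients.

13*v^5/20 + 11*v^4/8 + 2*v^3 + 5*v^2/2 + 2*v + 1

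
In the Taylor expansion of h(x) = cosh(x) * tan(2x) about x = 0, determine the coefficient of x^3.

Expand each factor separately, then convolve coefficients.
[x^0] = 0;  [x^1] = 2;  [x^2] = 0;  [x^3] = 11/3.
So c_3 = h′′′(0)/3! = 11/3.

11/3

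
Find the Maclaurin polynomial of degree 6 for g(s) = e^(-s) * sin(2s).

-11*s^6/180 - 19*s^5/60 + s^4 - s^3/3 - 2*s^2 + 2*s

Expand each factor separately, then convolve coefficients.
g(0) = 0
g′(0) = 2
g′′(0) = -4
g′′′(0) = -2
g^(4)(0) = 24
g^(5)(0) = -38
g^(6)(0) = -44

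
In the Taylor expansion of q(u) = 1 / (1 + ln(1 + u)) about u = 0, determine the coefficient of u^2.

3/2

Expand as Σ (-1)^k u^k with u equal to the inner function's series.
So c_2 = q′′(0)/2! = 3/2.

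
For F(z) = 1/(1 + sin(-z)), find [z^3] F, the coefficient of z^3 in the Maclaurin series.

5/6

Substitute the inner expansion into the outer series and collect powers.
F(0) = 1
F′(0) = 1
F′′(0) = 2
F′′′(0) = 5
So c_3 = F′′′(0)/3! = 5/6.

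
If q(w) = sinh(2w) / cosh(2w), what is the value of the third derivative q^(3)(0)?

-16

Invert the denominator's series and multiply.
From the series, [w^3] q = -8/3; multiply by 3! = 6 to get -16.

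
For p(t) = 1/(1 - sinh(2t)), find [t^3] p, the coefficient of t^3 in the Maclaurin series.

Let u equal the inner series; expand the outer function in u and truncate.
[t^0] = 1;  [t^1] = 2;  [t^2] = 4;  [t^3] = 28/3.

28/3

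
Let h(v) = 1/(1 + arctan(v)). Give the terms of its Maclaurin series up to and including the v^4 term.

v^4/3 - 2*v^3/3 + v^2 - v + 1

Let u equal the inner series; expand the outer function in u and truncate.
[v^0] = 1;  [v^1] = -1;  [v^2] = 1;  [v^3] = -2/3;  [v^4] = 1/3.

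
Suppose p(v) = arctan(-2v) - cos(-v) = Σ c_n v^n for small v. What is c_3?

Add the two expansions coefficient-wise.
p(0) = -1
p′(0) = -2
p′′(0) = 1
p′′′(0) = 16
Dividing each by k! gives the coefficients c_0, ..., c_3.

8/3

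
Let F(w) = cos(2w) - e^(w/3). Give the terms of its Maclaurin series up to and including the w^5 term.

-w^5/29160 + 1295*w^4/1944 - w^3/162 - 37*w^2/18 - w/3

Expand each term separately and add.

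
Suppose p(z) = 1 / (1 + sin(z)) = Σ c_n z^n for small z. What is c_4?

Expand as Σ (-1)^k u^k with u equal to the inner function's series.
p(0) = 1
p′(0) = -1
p′′(0) = 2
p′′′(0) = -5
p^(4)(0) = 16
Then c_k = p^(k)(0)/k! gives each Taylor coefficient.

2/3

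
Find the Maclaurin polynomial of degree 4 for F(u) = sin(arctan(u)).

-u^3/2 + u

Compose series: expand the inner function first, then feed it into the outer expansion.
F(0) = 0
F′(0) = 1
F′′(0) = 0
F′′′(0) = -3
F^(4)(0) = 0
Dividing each by k! gives the coefficients c_0, ..., c_4.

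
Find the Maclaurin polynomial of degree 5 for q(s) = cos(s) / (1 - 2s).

Write out both Maclaurin series and multiply, keeping only the needed powers.
q(0) = 1
q′(0) = 2
q′′(0) = 7
q′′′(0) = 42
q^(4)(0) = 337
q^(5)(0) = 3370
Dividing each by k! gives the coefficients c_0, ..., c_5.

337*s^5/12 + 337*s^4/24 + 7*s^3 + 7*s^2/2 + 2*s + 1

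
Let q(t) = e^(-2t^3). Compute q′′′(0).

Compute the successive derivatives at the expansion point and divide by k!.
The coefficient of t^3 in the expansion is -2, so q′′′(0) = 3! * (-2) = -12.

-12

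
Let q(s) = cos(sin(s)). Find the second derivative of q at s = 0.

-1

Plug the Maclaurin series of the inner function into that of the outer and collect terms.
From the series, [s^2] q = -1/2; multiply by 2! = 2 to get -1.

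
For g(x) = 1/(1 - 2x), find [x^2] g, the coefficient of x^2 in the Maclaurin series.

4

Differentiate repeatedly and evaluate at the center.
g(0) = 1
g′(0) = 2
g′′(0) = 8
The Taylor polynomial is Σ g^(k)(0)/k! · x^k.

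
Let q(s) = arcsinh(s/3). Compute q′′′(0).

-1/27

The coefficient of s^3 in the expansion is -1/162, so q′′′(0) = 3! * (-1/162) = -1/27.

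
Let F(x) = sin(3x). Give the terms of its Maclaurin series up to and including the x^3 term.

-9*x^3/2 + 3*x

F(0) = 0
F′(0) = 3
F′′(0) = 0
F′′′(0) = -27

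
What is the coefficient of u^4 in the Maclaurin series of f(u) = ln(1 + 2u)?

f(0) = 0
f′(0) = 2
f′′(0) = -4
f′′′(0) = 16
f^(4)(0) = -96
So c_4 = f^(4)(0)/4! = -4.

-4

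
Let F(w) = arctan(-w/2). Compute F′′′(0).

The coefficient of w^3 in the expansion is 1/24, so F′′′(0) = 3! * (1/24) = 1/4.

1/4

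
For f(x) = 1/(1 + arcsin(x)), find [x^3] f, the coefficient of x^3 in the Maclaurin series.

Plug the Maclaurin series of the inner function into that of the outer and collect terms.
[x^0] = 1;  [x^1] = -1;  [x^2] = 1;  [x^3] = -7/6.

-7/6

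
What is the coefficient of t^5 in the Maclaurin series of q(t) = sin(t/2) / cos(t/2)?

1/240

Write the quotient as an unknown series and match coefficients against numerator = denominator · series.
q(0) = 0
q′(0) = 1/2
q′′(0) = 0
q′′′(0) = 1/4
q^(4)(0) = 0
q^(5)(0) = 1/2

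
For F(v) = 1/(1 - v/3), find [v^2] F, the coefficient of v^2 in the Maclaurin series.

1/9

F(0) = 1
F′(0) = 1/3
F′′(0) = 2/9
Dividing each by k! gives the coefficients c_0, ..., c_2.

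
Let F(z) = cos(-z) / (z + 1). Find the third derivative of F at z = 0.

-3

Use 1/(1 - r) = Σ r^k on the denominator, then take the Cauchy product.
The coefficient of z^3 in the expansion is -1/2, so F′′′(0) = 3! * (-1/2) = -3.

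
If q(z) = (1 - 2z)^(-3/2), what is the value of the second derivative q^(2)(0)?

15

The coefficient of z^2 in the expansion is 15/2, so q′′(0) = 2! * (15/2) = 15.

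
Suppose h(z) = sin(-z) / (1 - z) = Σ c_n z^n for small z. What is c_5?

Write out both Maclaurin series and multiply, keeping only the needed powers.
h(0) = 0
h′(0) = -1
h′′(0) = -2
h′′′(0) = -5
h^(4)(0) = -20
h^(5)(0) = -101
Then c_k = h^(k)(0)/k! gives each Taylor coefficient.

-101/120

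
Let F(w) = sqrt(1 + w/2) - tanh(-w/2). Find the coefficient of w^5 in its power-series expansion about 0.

Expand each term separately and add.
[w^0] = 1;  [w^1] = 3/4;  [w^2] = -1/32;  [w^3] = -13/384;  [w^4] = -5/2048;  [w^5] = 617/122880.
So c_5 = F^(5)(0)/5! = 617/122880.

617/122880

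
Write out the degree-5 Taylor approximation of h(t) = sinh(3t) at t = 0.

81*t^5/40 + 9*t^3/2 + 3*t

Apply the Taylor formula c_k = f^(k)(a)/k!.
h(0) = 0
h′(0) = 3
h′′(0) = 0
h′′′(0) = 27
h^(4)(0) = 0
h^(5)(0) = 243
The Taylor polynomial is Σ h^(k)(0)/k! · t^k.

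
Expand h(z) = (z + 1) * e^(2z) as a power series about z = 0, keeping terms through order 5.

Shift and add copies of the series according to the polynomial's terms.

14*z^5/15 + 2*z^4 + 10*z^3/3 + 4*z^2 + 3*z + 1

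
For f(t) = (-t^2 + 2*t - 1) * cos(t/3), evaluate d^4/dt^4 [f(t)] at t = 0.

Distribute the polynomial across the series and collect like powers.
The coefficient of t^4 in the expansion is 107/1944, so f^(4)(0) = 4! * (107/1944) = 107/81.

107/81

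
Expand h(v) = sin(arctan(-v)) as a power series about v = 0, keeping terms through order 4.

Plug the Maclaurin series of the inner function into that of the outer and collect terms.
h(0) = 0
h′(0) = -1
h′′(0) = 0
h′′′(0) = 3
h^(4)(0) = 0
Dividing each by k! gives the coefficients c_0, ..., c_4.

v^3/2 - v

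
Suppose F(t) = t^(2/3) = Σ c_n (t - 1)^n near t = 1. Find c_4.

Compute the successive derivatives at the expansion point and divide by k!.
F(1) = 1
F′(1) = 2/3
F′′(1) = -2/9
F′′′(1) = 8/27
F^(4)(1) = -56/81
So c_4 = F^(4)(1)/4! = -7/243.

-7/243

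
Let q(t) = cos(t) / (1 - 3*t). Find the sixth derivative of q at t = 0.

495989

Multiply the numerator's expansion by the denominator's geometric series.
From the series, [t^6] q = 495989/720; multiply by 6! = 720 to get 495989.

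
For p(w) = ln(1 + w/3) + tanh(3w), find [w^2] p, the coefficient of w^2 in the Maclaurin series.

-1/18

Expand each term separately and add.
[w^0] = 0;  [w^1] = 10/3;  [w^2] = -1/18.
So c_2 = p′′(0)/2! = -1/18.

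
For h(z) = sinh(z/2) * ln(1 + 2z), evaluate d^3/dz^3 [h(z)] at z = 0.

Take the Cauchy product of the two expansions.
From the series, [z^3] h = -1; multiply by 3! = 6 to get -6.

-6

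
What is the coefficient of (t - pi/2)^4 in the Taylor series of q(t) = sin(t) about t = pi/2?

q(pi/2) = 1
q′(pi/2) = 0
q′′(pi/2) = -1
q′′′(pi/2) = 0
q^(4)(pi/2) = 1
Then c_k = q^(k)(pi/2)/k! gives each Taylor coefficient.

1/24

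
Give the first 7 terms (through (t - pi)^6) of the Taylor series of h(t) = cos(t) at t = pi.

(t - pi)^6/720 - (t - pi)^4/24 + (t - pi)^2/2 - 1

Apply the Taylor formula c_k = f^(k)(a)/k!.
h(pi) = -1
h′(pi) = 0
h′′(pi) = 1
h′′′(pi) = 0
h^(4)(pi) = -1
h^(5)(pi) = 0
h^(6)(pi) = 1
The Taylor polynomial is Σ h^(k)(pi)/k! · (t - pi)^k.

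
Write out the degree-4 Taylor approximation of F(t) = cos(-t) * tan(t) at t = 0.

Take the Cauchy product of the two expansions.
F(0) = 0
F′(0) = 1
F′′(0) = 0
F′′′(0) = -1
F^(4)(0) = 0

-t^3/6 + t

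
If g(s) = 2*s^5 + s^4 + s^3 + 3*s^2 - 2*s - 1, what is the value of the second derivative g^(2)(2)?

386

Use the known series and substitute for the argument.
From the series, [(s - 2)^2] g = 193; multiply by 2! = 2 to get 386.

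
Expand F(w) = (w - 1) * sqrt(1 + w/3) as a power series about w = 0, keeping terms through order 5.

Distribute the polynomial across the series and collect like powers.
F(0) = -1
F′(0) = 5/6
F′′(0) = 13/36
F′′′(0) = -7/72
F^(4)(0) = 29/432
F^(5)(0) = -185/2592
Dividing each by k! gives the coefficients c_0, ..., c_5.

-37*w^5/62208 + 29*w^4/10368 - 7*w^3/432 + 13*w^2/72 + 5*w/6 - 1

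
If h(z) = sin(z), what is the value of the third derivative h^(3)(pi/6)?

Use the known series and substitute for the argument.
From the series, [(z - pi/6)^3] h = -sqrt(3)/12; multiply by 3! = 6 to get -sqrt(3)/2.

-sqrt(3)/2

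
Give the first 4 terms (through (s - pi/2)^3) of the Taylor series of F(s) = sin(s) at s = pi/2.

1 - (s - pi/2)^2/2

Differentiate repeatedly and evaluate at the center.
[(s - pi/2)^0] = 1;  [(s - pi/2)^1] = 0;  [(s - pi/2)^2] = -1/2;  [(s - pi/2)^3] = 0.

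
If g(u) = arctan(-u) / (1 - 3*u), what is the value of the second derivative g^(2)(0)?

Multiply the numerator's expansion by the denominator's geometric series.
From the series, [u^2] g = -3; multiply by 2! = 2 to get -6.

-6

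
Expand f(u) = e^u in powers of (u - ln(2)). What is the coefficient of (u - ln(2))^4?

Compute the successive derivatives at the expansion point and divide by k!.
f(ln(2)) = 2
f′(ln(2)) = 2
f′′(ln(2)) = 2
f′′′(ln(2)) = 2
f^(4)(ln(2)) = 2
So c_4 = f^(4)(ln(2))/4! = 1/12.

1/12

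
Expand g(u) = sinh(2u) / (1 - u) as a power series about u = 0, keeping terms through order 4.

Expand each factor separately, then convolve coefficients.

10*u^4/3 + 10*u^3/3 + 2*u^2 + 2*u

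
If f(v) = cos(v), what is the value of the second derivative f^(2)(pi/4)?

Compute the successive derivatives at the expansion point and divide by k!.
The coefficient of (v - pi/4)^2 in the expansion is -sqrt(2)/4, so f′′(pi/4) = 2! * (-sqrt(2)/4) = -sqrt(2)/2.

-sqrt(2)/2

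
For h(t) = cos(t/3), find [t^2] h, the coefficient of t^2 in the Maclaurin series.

-1/18

Differentiate repeatedly and evaluate at the center.
[t^0] = 1;  [t^1] = 0;  [t^2] = -1/18.
So c_2 = h′′(0)/2! = -1/18.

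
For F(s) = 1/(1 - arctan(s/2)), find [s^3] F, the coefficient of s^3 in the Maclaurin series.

1/12

Plug the Maclaurin series of the inner function into that of the outer and collect terms.
[s^0] = 1;  [s^1] = 1/2;  [s^2] = 1/4;  [s^3] = 1/12.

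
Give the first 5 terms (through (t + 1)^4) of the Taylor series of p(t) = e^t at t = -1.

p(-1) = e^(-1)
p′(-1) = e^(-1)
p′′(-1) = e^(-1)
p′′′(-1) = e^(-1)
p^(4)(-1) = e^(-1)
Then c_k = p^(k)(-1)/k! gives each Taylor coefficient.

(t + 1)^4*e^(-1)/24 + (t + 1)^3*e^(-1)/6 + (t + 1)^2*e^(-1)/2 + (t + 1)*e^(-1) + e^(-1)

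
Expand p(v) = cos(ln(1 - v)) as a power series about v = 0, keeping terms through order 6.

-19*v^6/72 - v^5/3 - 5*v^4/12 - v^3/2 - v^2/2 + 1

Let u equal the inner series; expand the outer function in u and truncate.
p(0) = 1
p′(0) = 0
p′′(0) = -1
p′′′(0) = -3
p^(4)(0) = -10
p^(5)(0) = -40
p^(6)(0) = -190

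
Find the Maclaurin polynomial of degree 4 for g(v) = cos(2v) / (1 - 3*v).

Expand 1/(denominator) as a geometric series and multiply by the numerator's series.
g(0) = 1
g′(0) = 3
g′′(0) = 14
g′′′(0) = 126
g^(4)(0) = 1528
The Taylor polynomial is Σ g^(k)(0)/k! · v^k.

191*v^4/3 + 21*v^3 + 7*v^2 + 3*v + 1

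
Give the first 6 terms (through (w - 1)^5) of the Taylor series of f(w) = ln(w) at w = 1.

(w - 1)^5/5 - (w - 1)^4/4 + (w - 1)^3/3 - (w - 1)^2/2 + (w - 1)

Differentiate repeatedly and evaluate at the center.
f(1) = 0
f′(1) = 1
f′′(1) = -1
f′′′(1) = 2
f^(4)(1) = -6
f^(5)(1) = 24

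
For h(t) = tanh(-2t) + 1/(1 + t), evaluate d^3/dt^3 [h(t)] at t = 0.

10

Add the two expansions coefficient-wise.
From the series, [t^3] h = 5/3; multiply by 3! = 6 to get 10.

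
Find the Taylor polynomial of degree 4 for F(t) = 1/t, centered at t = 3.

(t - 3)^4/243 - (t - 3)^3/81 + (t - 3)^2/27 - (t - 3)/9 + 1/3

Apply the Taylor formula c_k = f^(k)(a)/k!.
[(t - 3)^0] = 1/3;  [(t - 3)^1] = -1/9;  [(t - 3)^2] = 1/27;  [(t - 3)^3] = -1/81;  [(t - 3)^4] = 1/243.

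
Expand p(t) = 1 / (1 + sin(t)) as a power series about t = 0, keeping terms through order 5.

-61*t^5/120 + 2*t^4/3 - 5*t^3/6 + t^2 - t + 1

Use the geometric series for the reciprocal, then substitute.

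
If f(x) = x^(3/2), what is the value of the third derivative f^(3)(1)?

-3/8

The coefficient of (x - 1)^3 in the expansion is -1/16, so f′′′(1) = 3! * (-1/16) = -3/8.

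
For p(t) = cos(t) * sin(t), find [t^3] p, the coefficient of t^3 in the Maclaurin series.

Take the Cauchy product of the two expansions.
[t^0] = 0;  [t^1] = 1;  [t^2] = 0;  [t^3] = -2/3.
So c_3 = p′′′(0)/3! = -2/3.

-2/3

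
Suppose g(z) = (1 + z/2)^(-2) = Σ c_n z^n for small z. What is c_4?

5/16

[z^0] = 1;  [z^1] = -1;  [z^2] = 3/4;  [z^3] = -1/2;  [z^4] = 5/16.
So c_4 = g^(4)(0)/4! = 5/16.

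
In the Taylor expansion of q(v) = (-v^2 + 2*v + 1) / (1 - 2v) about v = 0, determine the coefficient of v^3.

Distribute the polynomial across the series and collect like powers.
q(0) = 1
q′(0) = 4
q′′(0) = 14
q′′′(0) = 84
So c_3 = q′′′(0)/3! = 14.

14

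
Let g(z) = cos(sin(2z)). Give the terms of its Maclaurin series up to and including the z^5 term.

Substitute the inner expansion into the outer series and collect powers.

10*z^4/3 - 2*z^2 + 1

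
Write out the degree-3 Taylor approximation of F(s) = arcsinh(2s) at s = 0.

-4*s^3/3 + 2*s

F(0) = 0
F′(0) = 2
F′′(0) = 0
F′′′(0) = -8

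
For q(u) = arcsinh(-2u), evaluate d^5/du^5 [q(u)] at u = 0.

-288

Use the known series and substitute for the argument.
The coefficient of u^5 in the expansion is -12/5, so q^(5)(0) = 5! * (-12/5) = -288.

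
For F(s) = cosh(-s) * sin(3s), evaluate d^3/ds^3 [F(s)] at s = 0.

-18

Expand each factor separately, then convolve coefficients.
The coefficient of s^3 in the expansion is -3, so F′′′(0) = 3! * (-3) = -18.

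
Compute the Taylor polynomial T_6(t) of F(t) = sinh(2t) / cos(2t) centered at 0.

Divide the numerator series by the denominator series (power-series long division).
F(0) = 0
F′(0) = 2
F′′(0) = 0
F′′′(0) = 32
F^(4)(0) = 0
F^(5)(0) = 1152
F^(6)(0) = 0

48*t^5/5 + 16*t^3/3 + 2*t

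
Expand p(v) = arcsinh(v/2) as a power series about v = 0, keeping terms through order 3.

-v^3/48 + v/2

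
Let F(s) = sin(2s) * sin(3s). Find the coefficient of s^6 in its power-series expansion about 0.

217/20

Multiply the two series term by term and collect like powers.
[s^0] = 0;  [s^1] = 0;  [s^2] = 6;  [s^3] = 0;  [s^4] = -13;  [s^5] = 0;  [s^6] = 217/20.
So c_6 = F^(6)(0)/6! = 217/20.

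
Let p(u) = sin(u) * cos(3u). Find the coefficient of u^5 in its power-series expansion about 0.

62/15

Write out both Maclaurin series and multiply, keeping only the needed powers.
p(0) = 0
p′(0) = 1
p′′(0) = 0
p′′′(0) = -28
p^(4)(0) = 0
p^(5)(0) = 496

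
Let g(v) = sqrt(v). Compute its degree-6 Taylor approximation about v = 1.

-21*(v - 1)^6/1024 + 7*(v - 1)^5/256 - 5*(v - 1)^4/128 + (v - 1)^3/16 - (v - 1)^2/8 + (v - 1)/2 + 1

[(v - 1)^0] = 1;  [(v - 1)^1] = 1/2;  [(v - 1)^2] = -1/8;  [(v - 1)^3] = 1/16;  [(v - 1)^4] = -5/128;  [(v - 1)^5] = 7/256;  [(v - 1)^6] = -21/1024.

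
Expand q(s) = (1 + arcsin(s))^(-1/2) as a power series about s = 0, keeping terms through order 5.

-563*s^5/1280 + 51*s^4/128 - 19*s^3/48 + 3*s^2/8 - s/2 + 1

Plug the Maclaurin series of the inner function into that of the outer and collect terms.
[s^0] = 1;  [s^1] = -1/2;  [s^2] = 3/8;  [s^3] = -19/48;  [s^4] = 51/128;  [s^5] = -563/1280.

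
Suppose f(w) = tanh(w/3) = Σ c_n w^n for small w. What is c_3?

-1/81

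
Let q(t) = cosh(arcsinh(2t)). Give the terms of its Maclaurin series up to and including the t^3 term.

2*t^2 + 1

Plug the Maclaurin series of the inner function into that of the outer and collect terms.
q(0) = 1
q′(0) = 0
q′′(0) = 4
q′′′(0) = 0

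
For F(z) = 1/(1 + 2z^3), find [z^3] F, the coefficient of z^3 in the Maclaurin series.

-2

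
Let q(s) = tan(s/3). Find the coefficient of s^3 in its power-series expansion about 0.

1/81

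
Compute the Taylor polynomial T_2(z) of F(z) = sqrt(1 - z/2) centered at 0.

-z^2/32 - z/4 + 1

Differentiate repeatedly and evaluate at the center.
F(0) = 1
F′(0) = -1/4
F′′(0) = -1/16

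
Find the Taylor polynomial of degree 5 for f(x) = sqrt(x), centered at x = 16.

7*(x - 16)^5/67108864 - 5*(x - 16)^4/2097152 + (x - 16)^3/16384 - (x - 16)^2/512 + (x - 16)/8 + 4

Use the known series and substitute for the argument.
[(x - 16)^0] = 4;  [(x - 16)^1] = 1/8;  [(x - 16)^2] = -1/512;  [(x - 16)^3] = 1/16384;  [(x - 16)^4] = -5/2097152;  [(x - 16)^5] = 7/67108864.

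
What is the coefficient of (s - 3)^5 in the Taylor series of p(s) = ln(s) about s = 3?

Apply the Taylor formula c_k = f^(k)(a)/k!.
p(3) = ln(3)
p′(3) = 1/3
p′′(3) = -1/9
p′′′(3) = 2/27
p^(4)(3) = -2/27
p^(5)(3) = 8/81
So c_5 = p^(5)(3)/5! = 1/1215.

1/1215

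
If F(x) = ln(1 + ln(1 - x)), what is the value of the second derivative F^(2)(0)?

-2

Substitute the inner expansion into the outer series and collect powers.
From the series, [x^2] F = -1; multiply by 2! = 2 to get -2.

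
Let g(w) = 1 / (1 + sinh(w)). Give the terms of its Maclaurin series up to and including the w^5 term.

-181*w^5/120 + 4*w^4/3 - 7*w^3/6 + w^2 - w + 1

Write 1/(1+u) = 1 - u + u^2 - u^3 + ... and substitute the series for u.
g(0) = 1
g′(0) = -1
g′′(0) = 2
g′′′(0) = -7
g^(4)(0) = 32
g^(5)(0) = -181
Dividing each by k! gives the coefficients c_0, ..., c_5.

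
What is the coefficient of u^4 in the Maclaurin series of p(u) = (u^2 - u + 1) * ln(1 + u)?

Shift and add copies of the series according to the polynomial's terms.
p(0) = 0
p′(0) = 1
p′′(0) = -3
p′′′(0) = 11
p^(4)(0) = -26

-13/12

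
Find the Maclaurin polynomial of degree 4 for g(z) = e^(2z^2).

Differentiate repeatedly and evaluate at the center.
[z^0] = 1;  [z^1] = 0;  [z^2] = 2;  [z^3] = 0;  [z^4] = 2.

2*z^4 + 2*z^2 + 1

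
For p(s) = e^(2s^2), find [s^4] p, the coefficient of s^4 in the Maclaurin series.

Apply the Taylor formula c_k = f^(k)(a)/k!.

2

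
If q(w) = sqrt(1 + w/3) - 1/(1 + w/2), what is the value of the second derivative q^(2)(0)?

Combine the two series term by term.
The coefficient of w^2 in the expansion is -19/72, so q′′(0) = 2! * (-19/72) = -19/36.

-19/36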